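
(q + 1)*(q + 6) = q^2 + 7*q + 6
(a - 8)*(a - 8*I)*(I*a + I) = I*a^3 + 8*a^2 - 7*I*a^2 - 56*a - 8*I*a - 64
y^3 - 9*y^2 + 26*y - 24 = (y - 4)*(y - 3)*(y - 2)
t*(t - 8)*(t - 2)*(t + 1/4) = t^4 - 39*t^3/4 + 27*t^2/2 + 4*t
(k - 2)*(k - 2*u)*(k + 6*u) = k^3 + 4*k^2*u - 2*k^2 - 12*k*u^2 - 8*k*u + 24*u^2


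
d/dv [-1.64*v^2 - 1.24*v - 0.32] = -3.28*v - 1.24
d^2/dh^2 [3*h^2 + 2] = 6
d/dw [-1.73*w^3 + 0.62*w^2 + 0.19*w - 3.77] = -5.19*w^2 + 1.24*w + 0.19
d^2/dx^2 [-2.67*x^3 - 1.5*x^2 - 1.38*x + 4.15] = -16.02*x - 3.0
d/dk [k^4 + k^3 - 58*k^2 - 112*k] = 4*k^3 + 3*k^2 - 116*k - 112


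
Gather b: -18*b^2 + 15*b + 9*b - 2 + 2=-18*b^2 + 24*b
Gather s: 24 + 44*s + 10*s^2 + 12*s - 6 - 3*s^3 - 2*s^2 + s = -3*s^3 + 8*s^2 + 57*s + 18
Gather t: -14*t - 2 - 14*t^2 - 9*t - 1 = -14*t^2 - 23*t - 3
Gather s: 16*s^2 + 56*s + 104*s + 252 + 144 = 16*s^2 + 160*s + 396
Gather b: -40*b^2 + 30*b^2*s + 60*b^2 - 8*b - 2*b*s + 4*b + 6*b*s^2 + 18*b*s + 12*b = b^2*(30*s + 20) + b*(6*s^2 + 16*s + 8)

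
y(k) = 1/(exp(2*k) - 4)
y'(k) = -2*exp(2*k)/(exp(2*k) - 4)^2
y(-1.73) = -0.25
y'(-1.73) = -0.00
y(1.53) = 0.06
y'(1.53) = -0.14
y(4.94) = 0.00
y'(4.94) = -0.00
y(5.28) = 0.00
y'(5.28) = -0.00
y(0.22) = -0.41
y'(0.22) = -0.52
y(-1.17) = -0.26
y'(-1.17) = -0.01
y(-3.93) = -0.25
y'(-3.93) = -0.00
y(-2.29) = -0.25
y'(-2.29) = -0.00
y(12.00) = 0.00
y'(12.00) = 0.00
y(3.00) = 0.00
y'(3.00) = -0.00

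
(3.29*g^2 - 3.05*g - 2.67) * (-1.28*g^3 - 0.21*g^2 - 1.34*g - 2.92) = -4.2112*g^5 + 3.2131*g^4 - 0.350500000000001*g^3 - 4.9591*g^2 + 12.4838*g + 7.7964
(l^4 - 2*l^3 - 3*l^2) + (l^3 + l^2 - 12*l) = l^4 - l^3 - 2*l^2 - 12*l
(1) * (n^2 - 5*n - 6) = n^2 - 5*n - 6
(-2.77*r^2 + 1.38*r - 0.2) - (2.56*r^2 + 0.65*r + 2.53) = -5.33*r^2 + 0.73*r - 2.73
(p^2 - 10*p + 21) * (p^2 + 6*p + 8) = p^4 - 4*p^3 - 31*p^2 + 46*p + 168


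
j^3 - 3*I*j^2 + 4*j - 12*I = (j - 3*I)*(j - 2*I)*(j + 2*I)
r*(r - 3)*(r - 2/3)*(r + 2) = r^4 - 5*r^3/3 - 16*r^2/3 + 4*r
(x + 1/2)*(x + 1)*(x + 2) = x^3 + 7*x^2/2 + 7*x/2 + 1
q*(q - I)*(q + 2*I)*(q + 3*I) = q^4 + 4*I*q^3 - q^2 + 6*I*q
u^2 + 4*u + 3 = (u + 1)*(u + 3)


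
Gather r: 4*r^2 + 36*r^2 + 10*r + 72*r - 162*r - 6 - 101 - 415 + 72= 40*r^2 - 80*r - 450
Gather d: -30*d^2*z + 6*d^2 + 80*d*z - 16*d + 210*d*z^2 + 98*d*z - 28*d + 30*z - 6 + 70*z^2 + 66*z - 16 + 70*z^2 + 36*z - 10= d^2*(6 - 30*z) + d*(210*z^2 + 178*z - 44) + 140*z^2 + 132*z - 32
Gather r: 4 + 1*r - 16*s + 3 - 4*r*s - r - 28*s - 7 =-4*r*s - 44*s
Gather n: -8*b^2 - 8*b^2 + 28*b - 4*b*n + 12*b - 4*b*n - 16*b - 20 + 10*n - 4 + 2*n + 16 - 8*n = -16*b^2 + 24*b + n*(4 - 8*b) - 8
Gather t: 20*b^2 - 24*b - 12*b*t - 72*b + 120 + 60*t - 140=20*b^2 - 96*b + t*(60 - 12*b) - 20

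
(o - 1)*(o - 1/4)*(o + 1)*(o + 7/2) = o^4 + 13*o^3/4 - 15*o^2/8 - 13*o/4 + 7/8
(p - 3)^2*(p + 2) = p^3 - 4*p^2 - 3*p + 18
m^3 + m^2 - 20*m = m*(m - 4)*(m + 5)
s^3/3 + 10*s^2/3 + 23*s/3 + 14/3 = (s/3 + 1/3)*(s + 2)*(s + 7)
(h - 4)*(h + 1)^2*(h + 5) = h^4 + 3*h^3 - 17*h^2 - 39*h - 20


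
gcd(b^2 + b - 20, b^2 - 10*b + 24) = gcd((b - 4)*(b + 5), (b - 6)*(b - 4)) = b - 4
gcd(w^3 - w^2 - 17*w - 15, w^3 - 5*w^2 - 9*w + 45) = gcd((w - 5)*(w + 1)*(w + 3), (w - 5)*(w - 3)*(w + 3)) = w^2 - 2*w - 15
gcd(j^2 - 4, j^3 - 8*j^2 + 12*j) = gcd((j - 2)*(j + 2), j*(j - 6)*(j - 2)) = j - 2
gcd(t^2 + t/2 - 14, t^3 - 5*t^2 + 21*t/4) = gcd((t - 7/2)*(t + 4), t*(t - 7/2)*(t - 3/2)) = t - 7/2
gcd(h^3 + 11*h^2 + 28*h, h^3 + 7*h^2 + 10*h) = h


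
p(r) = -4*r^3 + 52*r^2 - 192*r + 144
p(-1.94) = 741.39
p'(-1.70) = -403.48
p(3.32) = -66.65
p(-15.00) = 28224.00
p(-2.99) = 1289.89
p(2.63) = -74.05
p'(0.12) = -179.69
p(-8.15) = 7328.14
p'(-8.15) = -1836.67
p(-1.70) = 640.33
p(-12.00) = 16848.00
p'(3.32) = 21.01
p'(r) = -12*r^2 + 104*r - 192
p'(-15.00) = -4452.00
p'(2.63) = -1.48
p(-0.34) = 215.45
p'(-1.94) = -438.92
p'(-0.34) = -228.75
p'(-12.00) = -3168.00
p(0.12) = 121.70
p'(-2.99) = -610.24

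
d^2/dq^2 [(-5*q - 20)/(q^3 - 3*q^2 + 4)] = 30*(-3*q^2*(q - 2)^2*(q + 4) + (q^2 - 2*q + (q - 1)*(q + 4))*(q^3 - 3*q^2 + 4))/(q^3 - 3*q^2 + 4)^3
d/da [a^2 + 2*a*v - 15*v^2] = 2*a + 2*v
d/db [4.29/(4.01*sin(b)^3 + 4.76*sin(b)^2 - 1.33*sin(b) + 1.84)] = (-51.6087*sin(b)^2 - 40.8408*sin(b) + 5.7057)*cos(b)/(4.01*sin(b)^3 + 4.76*sin(b)^2 - 1.33*sin(b) + 1.84)^2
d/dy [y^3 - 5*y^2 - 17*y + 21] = 3*y^2 - 10*y - 17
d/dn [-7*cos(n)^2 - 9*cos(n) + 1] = (14*cos(n) + 9)*sin(n)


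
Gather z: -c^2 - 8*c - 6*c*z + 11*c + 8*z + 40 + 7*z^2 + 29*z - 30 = -c^2 + 3*c + 7*z^2 + z*(37 - 6*c) + 10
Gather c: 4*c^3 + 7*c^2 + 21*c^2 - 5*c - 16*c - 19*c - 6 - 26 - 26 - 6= 4*c^3 + 28*c^2 - 40*c - 64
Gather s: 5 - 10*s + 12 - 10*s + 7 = 24 - 20*s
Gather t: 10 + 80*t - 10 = 80*t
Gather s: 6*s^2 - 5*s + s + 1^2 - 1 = 6*s^2 - 4*s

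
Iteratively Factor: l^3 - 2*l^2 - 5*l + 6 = (l - 3)*(l^2 + l - 2) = (l - 3)*(l + 2)*(l - 1)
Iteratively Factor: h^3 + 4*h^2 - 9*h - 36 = (h + 4)*(h^2 - 9) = (h + 3)*(h + 4)*(h - 3)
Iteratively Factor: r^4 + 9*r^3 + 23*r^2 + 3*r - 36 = (r + 3)*(r^3 + 6*r^2 + 5*r - 12) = (r + 3)*(r + 4)*(r^2 + 2*r - 3) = (r - 1)*(r + 3)*(r + 4)*(r + 3)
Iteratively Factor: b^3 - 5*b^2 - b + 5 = (b - 1)*(b^2 - 4*b - 5) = (b - 5)*(b - 1)*(b + 1)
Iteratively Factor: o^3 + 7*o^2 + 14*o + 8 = (o + 1)*(o^2 + 6*o + 8) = (o + 1)*(o + 4)*(o + 2)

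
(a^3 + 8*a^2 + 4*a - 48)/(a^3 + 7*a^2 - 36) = (a + 4)/(a + 3)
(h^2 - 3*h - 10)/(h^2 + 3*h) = (h^2 - 3*h - 10)/(h*(h + 3))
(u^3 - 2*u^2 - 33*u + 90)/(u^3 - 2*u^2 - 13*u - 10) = (u^2 + 3*u - 18)/(u^2 + 3*u + 2)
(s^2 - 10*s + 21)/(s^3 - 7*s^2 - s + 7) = (s - 3)/(s^2 - 1)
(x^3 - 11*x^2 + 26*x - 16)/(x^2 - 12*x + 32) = (x^2 - 3*x + 2)/(x - 4)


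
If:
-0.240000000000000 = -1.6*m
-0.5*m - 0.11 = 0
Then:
No Solution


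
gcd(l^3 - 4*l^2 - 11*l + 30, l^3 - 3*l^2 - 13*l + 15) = l^2 - 2*l - 15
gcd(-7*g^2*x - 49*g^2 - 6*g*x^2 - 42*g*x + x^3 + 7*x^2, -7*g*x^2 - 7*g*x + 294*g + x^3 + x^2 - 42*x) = -7*g*x - 49*g + x^2 + 7*x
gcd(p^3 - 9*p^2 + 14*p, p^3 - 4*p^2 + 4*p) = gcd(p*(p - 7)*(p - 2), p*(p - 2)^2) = p^2 - 2*p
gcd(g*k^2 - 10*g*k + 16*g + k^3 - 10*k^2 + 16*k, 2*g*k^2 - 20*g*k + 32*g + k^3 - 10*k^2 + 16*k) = k^2 - 10*k + 16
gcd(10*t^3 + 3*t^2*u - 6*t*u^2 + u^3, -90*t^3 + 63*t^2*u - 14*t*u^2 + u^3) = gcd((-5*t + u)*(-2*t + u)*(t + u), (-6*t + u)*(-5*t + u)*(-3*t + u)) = 5*t - u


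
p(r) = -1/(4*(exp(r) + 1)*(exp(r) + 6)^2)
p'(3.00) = 0.00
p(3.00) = 0.00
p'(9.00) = 0.00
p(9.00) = 0.00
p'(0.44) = 0.00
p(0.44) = -0.00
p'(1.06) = 0.00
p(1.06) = -0.00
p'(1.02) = 0.00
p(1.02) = -0.00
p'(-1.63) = 0.00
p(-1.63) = -0.01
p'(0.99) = 0.00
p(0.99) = -0.00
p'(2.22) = 0.00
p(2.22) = -0.00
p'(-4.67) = 0.00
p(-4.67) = -0.01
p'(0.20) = 0.00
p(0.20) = -0.00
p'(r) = exp(r)/(2*(exp(r) + 1)*(exp(r) + 6)^3) + exp(r)/(4*(exp(r) + 1)^2*(exp(r) + 6)^2)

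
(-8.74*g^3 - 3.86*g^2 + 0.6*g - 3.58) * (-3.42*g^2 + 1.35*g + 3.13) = 29.8908*g^5 + 1.4022*g^4 - 34.6192*g^3 + 0.971800000000002*g^2 - 2.955*g - 11.2054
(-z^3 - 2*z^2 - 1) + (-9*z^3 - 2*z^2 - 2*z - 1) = -10*z^3 - 4*z^2 - 2*z - 2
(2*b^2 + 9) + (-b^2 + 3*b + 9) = b^2 + 3*b + 18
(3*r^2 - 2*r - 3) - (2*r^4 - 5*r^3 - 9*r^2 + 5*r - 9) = -2*r^4 + 5*r^3 + 12*r^2 - 7*r + 6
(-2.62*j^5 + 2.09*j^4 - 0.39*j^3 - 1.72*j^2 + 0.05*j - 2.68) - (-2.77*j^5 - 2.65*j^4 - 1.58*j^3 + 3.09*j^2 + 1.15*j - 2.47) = 0.15*j^5 + 4.74*j^4 + 1.19*j^3 - 4.81*j^2 - 1.1*j - 0.21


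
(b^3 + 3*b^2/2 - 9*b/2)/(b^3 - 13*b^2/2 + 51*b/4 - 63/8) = 4*b*(b + 3)/(4*b^2 - 20*b + 21)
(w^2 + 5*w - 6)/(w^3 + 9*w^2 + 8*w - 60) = (w - 1)/(w^2 + 3*w - 10)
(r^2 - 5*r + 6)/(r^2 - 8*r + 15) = (r - 2)/(r - 5)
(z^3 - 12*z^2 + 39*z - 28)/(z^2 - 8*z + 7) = z - 4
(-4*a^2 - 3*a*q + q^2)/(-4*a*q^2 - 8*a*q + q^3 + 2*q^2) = (a + q)/(q*(q + 2))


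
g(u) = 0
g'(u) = 0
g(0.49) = 0.00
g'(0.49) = 0.00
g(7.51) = 0.00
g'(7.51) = 0.00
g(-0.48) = 0.00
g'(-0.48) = 0.00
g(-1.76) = 0.00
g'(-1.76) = 0.00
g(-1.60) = 0.00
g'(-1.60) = 0.00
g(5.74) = 0.00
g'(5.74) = 0.00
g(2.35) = 0.00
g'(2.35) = 0.00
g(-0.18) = 0.00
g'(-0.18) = 0.00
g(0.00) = 0.00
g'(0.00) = 0.00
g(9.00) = 0.00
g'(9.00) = 0.00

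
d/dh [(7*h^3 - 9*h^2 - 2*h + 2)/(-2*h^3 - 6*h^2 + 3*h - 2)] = (-60*h^4 + 34*h^3 - 69*h^2 + 60*h - 2)/(4*h^6 + 24*h^5 + 24*h^4 - 28*h^3 + 33*h^2 - 12*h + 4)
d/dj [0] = 0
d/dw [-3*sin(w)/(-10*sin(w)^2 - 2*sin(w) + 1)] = 3*(5*cos(2*w) - 6)*cos(w)/(10*sin(w)^2 + 2*sin(w) - 1)^2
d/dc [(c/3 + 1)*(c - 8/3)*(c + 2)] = c^2 + 14*c/9 - 22/9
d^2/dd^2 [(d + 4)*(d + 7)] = 2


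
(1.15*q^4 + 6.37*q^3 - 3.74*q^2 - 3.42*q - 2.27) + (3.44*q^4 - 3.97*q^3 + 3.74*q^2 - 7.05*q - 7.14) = 4.59*q^4 + 2.4*q^3 - 10.47*q - 9.41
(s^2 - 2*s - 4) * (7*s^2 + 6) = 7*s^4 - 14*s^3 - 22*s^2 - 12*s - 24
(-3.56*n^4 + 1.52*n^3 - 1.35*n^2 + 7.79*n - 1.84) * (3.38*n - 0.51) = -12.0328*n^5 + 6.9532*n^4 - 5.3382*n^3 + 27.0187*n^2 - 10.1921*n + 0.9384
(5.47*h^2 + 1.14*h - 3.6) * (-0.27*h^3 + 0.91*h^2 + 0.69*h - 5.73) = -1.4769*h^5 + 4.6699*h^4 + 5.7837*h^3 - 33.8325*h^2 - 9.0162*h + 20.628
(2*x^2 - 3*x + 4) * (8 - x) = -2*x^3 + 19*x^2 - 28*x + 32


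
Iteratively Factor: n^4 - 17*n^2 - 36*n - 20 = (n + 2)*(n^3 - 2*n^2 - 13*n - 10) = (n + 1)*(n + 2)*(n^2 - 3*n - 10) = (n - 5)*(n + 1)*(n + 2)*(n + 2)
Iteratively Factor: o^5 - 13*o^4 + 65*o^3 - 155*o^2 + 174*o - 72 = (o - 3)*(o^4 - 10*o^3 + 35*o^2 - 50*o + 24) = (o - 3)*(o - 1)*(o^3 - 9*o^2 + 26*o - 24) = (o - 3)^2*(o - 1)*(o^2 - 6*o + 8) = (o - 3)^2*(o - 2)*(o - 1)*(o - 4)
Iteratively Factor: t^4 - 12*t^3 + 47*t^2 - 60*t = (t - 4)*(t^3 - 8*t^2 + 15*t) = (t - 4)*(t - 3)*(t^2 - 5*t) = (t - 5)*(t - 4)*(t - 3)*(t)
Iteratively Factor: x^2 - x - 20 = (x - 5)*(x + 4)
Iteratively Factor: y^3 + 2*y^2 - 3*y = (y + 3)*(y^2 - y) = y*(y + 3)*(y - 1)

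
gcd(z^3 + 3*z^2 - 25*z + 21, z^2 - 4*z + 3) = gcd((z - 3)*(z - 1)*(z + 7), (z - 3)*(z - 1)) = z^2 - 4*z + 3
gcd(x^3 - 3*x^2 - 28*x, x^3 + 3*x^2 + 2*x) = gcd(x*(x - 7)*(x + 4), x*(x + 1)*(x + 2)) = x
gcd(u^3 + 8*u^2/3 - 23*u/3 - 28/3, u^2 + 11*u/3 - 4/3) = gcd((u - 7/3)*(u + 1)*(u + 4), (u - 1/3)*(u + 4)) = u + 4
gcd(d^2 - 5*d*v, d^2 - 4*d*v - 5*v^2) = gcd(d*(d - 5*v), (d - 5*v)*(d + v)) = -d + 5*v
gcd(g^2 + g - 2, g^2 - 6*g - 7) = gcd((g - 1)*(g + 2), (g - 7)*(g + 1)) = 1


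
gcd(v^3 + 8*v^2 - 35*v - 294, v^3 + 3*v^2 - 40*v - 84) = v^2 + v - 42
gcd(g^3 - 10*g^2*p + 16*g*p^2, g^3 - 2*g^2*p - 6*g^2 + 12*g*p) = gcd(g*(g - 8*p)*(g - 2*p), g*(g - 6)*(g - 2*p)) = -g^2 + 2*g*p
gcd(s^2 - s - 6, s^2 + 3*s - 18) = s - 3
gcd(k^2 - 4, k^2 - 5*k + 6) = k - 2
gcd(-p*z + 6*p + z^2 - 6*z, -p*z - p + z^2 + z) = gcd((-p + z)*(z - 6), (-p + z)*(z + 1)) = -p + z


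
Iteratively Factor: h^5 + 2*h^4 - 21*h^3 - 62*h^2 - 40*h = (h + 4)*(h^4 - 2*h^3 - 13*h^2 - 10*h) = (h - 5)*(h + 4)*(h^3 + 3*h^2 + 2*h) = h*(h - 5)*(h + 4)*(h^2 + 3*h + 2) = h*(h - 5)*(h + 2)*(h + 4)*(h + 1)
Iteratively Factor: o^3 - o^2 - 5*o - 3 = (o + 1)*(o^2 - 2*o - 3) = (o - 3)*(o + 1)*(o + 1)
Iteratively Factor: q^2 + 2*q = (q)*(q + 2)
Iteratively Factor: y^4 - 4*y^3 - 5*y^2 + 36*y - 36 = (y - 2)*(y^3 - 2*y^2 - 9*y + 18) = (y - 3)*(y - 2)*(y^2 + y - 6) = (y - 3)*(y - 2)^2*(y + 3)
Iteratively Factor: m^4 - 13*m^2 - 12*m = (m + 3)*(m^3 - 3*m^2 - 4*m) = (m - 4)*(m + 3)*(m^2 + m) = m*(m - 4)*(m + 3)*(m + 1)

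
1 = 1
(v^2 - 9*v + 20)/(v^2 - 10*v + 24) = (v - 5)/(v - 6)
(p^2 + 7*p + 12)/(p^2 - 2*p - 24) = (p + 3)/(p - 6)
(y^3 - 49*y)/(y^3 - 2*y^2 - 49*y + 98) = y/(y - 2)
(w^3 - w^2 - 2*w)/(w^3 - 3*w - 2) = w/(w + 1)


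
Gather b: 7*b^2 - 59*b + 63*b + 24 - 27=7*b^2 + 4*b - 3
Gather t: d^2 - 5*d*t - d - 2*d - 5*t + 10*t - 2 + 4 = d^2 - 3*d + t*(5 - 5*d) + 2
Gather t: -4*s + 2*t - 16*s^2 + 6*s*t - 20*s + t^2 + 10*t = -16*s^2 - 24*s + t^2 + t*(6*s + 12)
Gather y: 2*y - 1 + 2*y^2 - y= 2*y^2 + y - 1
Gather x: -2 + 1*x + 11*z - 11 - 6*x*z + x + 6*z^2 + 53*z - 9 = x*(2 - 6*z) + 6*z^2 + 64*z - 22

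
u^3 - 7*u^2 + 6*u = u*(u - 6)*(u - 1)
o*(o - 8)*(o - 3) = o^3 - 11*o^2 + 24*o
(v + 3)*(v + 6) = v^2 + 9*v + 18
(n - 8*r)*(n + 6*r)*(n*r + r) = n^3*r - 2*n^2*r^2 + n^2*r - 48*n*r^3 - 2*n*r^2 - 48*r^3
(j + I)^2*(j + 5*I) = j^3 + 7*I*j^2 - 11*j - 5*I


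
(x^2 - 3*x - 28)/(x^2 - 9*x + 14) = (x + 4)/(x - 2)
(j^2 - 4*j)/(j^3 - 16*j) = 1/(j + 4)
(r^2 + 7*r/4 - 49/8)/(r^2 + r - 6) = (r^2 + 7*r/4 - 49/8)/(r^2 + r - 6)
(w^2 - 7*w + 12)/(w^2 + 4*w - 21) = (w - 4)/(w + 7)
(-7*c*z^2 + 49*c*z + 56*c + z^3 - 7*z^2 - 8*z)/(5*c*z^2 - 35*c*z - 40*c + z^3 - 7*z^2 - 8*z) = (-7*c + z)/(5*c + z)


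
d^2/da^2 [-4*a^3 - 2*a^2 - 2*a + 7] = -24*a - 4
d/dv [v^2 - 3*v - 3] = 2*v - 3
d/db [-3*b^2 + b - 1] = 1 - 6*b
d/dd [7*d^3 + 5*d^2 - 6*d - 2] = 21*d^2 + 10*d - 6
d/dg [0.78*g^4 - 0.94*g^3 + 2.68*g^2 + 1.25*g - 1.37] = 3.12*g^3 - 2.82*g^2 + 5.36*g + 1.25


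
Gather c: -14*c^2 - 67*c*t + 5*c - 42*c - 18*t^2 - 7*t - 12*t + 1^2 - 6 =-14*c^2 + c*(-67*t - 37) - 18*t^2 - 19*t - 5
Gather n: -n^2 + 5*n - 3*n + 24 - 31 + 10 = -n^2 + 2*n + 3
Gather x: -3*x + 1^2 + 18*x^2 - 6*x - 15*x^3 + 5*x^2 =-15*x^3 + 23*x^2 - 9*x + 1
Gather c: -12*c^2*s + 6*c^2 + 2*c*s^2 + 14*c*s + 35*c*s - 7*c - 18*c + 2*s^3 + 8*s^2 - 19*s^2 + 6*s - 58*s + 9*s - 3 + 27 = c^2*(6 - 12*s) + c*(2*s^2 + 49*s - 25) + 2*s^3 - 11*s^2 - 43*s + 24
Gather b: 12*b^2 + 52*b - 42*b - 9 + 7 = 12*b^2 + 10*b - 2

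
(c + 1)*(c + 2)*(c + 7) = c^3 + 10*c^2 + 23*c + 14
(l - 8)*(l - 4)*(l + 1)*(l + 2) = l^4 - 9*l^3 - 2*l^2 + 72*l + 64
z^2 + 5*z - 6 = (z - 1)*(z + 6)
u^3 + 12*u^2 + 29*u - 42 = (u - 1)*(u + 6)*(u + 7)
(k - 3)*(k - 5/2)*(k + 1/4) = k^3 - 21*k^2/4 + 49*k/8 + 15/8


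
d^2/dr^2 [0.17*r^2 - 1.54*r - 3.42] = 0.340000000000000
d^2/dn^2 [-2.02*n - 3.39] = 0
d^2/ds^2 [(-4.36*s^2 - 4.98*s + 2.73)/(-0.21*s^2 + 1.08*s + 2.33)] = (2.416932*s^3 + 12.07773*s^2 + 18.335268*s + 13.236542)/(0.009261*s^6 - 0.142884*s^5 + 0.426573*s^4 + 1.910952*s^3 - 4.732929*s^2 - 17.589636*s - 12.649337)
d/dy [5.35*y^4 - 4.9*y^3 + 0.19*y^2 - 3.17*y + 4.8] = 21.4*y^3 - 14.7*y^2 + 0.38*y - 3.17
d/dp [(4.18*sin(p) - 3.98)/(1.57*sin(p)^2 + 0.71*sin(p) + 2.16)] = (-6.5626*sin(p)^2 + 12.4972*sin(p) + 11.8546)*cos(p)/(2.4649*sin(p)^4 + 2.2294*sin(p)^3 + 7.2865*sin(p)^2 + 3.0672*sin(p) + 4.6656)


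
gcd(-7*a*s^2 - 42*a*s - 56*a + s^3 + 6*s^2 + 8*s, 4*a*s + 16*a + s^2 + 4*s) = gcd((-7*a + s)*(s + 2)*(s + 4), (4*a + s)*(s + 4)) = s + 4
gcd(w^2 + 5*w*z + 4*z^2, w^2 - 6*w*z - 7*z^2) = w + z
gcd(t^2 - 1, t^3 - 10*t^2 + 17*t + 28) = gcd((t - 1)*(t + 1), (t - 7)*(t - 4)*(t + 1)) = t + 1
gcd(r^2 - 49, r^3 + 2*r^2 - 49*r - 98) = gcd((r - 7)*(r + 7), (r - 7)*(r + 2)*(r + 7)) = r^2 - 49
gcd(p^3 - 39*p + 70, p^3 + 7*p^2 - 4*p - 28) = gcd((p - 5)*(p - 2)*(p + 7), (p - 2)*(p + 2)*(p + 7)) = p^2 + 5*p - 14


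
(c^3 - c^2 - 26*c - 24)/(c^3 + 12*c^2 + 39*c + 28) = (c - 6)/(c + 7)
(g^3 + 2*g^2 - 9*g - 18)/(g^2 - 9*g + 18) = (g^2 + 5*g + 6)/(g - 6)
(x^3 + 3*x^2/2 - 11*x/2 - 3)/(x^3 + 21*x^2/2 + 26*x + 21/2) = (x - 2)/(x + 7)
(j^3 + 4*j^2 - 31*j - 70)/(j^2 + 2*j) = j + 2 - 35/j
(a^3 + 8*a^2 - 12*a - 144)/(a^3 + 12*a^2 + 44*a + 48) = (a^2 + 2*a - 24)/(a^2 + 6*a + 8)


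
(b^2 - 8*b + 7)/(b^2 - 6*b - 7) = (b - 1)/(b + 1)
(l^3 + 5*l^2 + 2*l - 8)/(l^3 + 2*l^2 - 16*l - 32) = (l - 1)/(l - 4)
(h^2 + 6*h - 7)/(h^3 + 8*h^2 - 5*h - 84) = (h - 1)/(h^2 + h - 12)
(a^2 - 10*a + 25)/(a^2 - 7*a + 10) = (a - 5)/(a - 2)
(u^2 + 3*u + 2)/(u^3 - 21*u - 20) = (u + 2)/(u^2 - u - 20)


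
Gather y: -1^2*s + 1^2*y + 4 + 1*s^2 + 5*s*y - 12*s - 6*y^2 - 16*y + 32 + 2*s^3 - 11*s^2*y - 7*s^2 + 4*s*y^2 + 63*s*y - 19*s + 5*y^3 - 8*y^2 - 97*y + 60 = 2*s^3 - 6*s^2 - 32*s + 5*y^3 + y^2*(4*s - 14) + y*(-11*s^2 + 68*s - 112) + 96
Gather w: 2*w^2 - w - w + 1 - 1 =2*w^2 - 2*w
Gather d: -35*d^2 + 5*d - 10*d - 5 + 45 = -35*d^2 - 5*d + 40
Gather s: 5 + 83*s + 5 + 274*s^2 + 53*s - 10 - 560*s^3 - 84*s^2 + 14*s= -560*s^3 + 190*s^2 + 150*s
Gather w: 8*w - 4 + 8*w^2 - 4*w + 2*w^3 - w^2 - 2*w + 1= 2*w^3 + 7*w^2 + 2*w - 3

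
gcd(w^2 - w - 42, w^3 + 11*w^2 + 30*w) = w + 6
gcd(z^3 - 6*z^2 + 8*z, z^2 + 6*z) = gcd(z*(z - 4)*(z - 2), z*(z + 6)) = z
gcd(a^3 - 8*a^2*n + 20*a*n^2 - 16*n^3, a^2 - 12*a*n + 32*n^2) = a - 4*n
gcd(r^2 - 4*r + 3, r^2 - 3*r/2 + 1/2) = r - 1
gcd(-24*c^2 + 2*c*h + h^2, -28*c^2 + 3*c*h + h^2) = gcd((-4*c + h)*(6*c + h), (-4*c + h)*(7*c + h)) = 4*c - h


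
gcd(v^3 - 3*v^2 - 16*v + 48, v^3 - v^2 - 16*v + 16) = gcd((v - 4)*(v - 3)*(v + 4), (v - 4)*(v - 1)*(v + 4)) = v^2 - 16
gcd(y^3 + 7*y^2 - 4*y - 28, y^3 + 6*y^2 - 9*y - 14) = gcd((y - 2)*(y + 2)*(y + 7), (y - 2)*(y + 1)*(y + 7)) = y^2 + 5*y - 14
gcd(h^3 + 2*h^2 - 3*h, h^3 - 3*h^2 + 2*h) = h^2 - h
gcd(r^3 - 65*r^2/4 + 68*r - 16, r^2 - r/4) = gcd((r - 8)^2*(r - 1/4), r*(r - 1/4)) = r - 1/4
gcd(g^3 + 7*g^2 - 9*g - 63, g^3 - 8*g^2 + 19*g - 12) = g - 3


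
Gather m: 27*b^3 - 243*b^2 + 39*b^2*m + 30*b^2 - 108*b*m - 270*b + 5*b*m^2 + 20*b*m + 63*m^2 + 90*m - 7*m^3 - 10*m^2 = 27*b^3 - 213*b^2 - 270*b - 7*m^3 + m^2*(5*b + 53) + m*(39*b^2 - 88*b + 90)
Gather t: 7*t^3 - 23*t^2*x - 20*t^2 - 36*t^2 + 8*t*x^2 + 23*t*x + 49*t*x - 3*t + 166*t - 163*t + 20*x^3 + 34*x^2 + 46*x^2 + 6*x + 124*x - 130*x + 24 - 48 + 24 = 7*t^3 + t^2*(-23*x - 56) + t*(8*x^2 + 72*x) + 20*x^3 + 80*x^2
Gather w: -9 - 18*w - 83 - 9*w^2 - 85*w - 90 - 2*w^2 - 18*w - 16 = -11*w^2 - 121*w - 198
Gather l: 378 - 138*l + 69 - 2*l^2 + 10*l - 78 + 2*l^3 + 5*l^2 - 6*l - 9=2*l^3 + 3*l^2 - 134*l + 360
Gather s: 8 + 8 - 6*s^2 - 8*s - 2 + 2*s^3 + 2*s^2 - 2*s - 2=2*s^3 - 4*s^2 - 10*s + 12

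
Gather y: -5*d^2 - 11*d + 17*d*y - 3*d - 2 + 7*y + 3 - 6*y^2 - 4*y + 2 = -5*d^2 - 14*d - 6*y^2 + y*(17*d + 3) + 3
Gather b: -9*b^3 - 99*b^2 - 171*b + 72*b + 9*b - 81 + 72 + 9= -9*b^3 - 99*b^2 - 90*b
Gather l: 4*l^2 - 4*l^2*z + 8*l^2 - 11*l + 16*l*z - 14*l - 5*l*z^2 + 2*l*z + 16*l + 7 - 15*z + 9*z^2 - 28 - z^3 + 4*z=l^2*(12 - 4*z) + l*(-5*z^2 + 18*z - 9) - z^3 + 9*z^2 - 11*z - 21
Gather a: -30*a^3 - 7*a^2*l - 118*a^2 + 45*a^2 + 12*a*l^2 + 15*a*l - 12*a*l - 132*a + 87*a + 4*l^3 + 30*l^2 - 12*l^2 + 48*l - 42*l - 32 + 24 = -30*a^3 + a^2*(-7*l - 73) + a*(12*l^2 + 3*l - 45) + 4*l^3 + 18*l^2 + 6*l - 8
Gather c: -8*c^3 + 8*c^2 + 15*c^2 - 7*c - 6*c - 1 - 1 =-8*c^3 + 23*c^2 - 13*c - 2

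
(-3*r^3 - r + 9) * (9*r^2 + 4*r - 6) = -27*r^5 - 12*r^4 + 9*r^3 + 77*r^2 + 42*r - 54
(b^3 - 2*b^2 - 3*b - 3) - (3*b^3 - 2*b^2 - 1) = -2*b^3 - 3*b - 2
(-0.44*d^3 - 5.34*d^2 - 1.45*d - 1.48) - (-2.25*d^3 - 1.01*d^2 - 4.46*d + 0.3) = 1.81*d^3 - 4.33*d^2 + 3.01*d - 1.78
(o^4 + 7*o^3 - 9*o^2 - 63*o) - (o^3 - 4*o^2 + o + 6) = o^4 + 6*o^3 - 5*o^2 - 64*o - 6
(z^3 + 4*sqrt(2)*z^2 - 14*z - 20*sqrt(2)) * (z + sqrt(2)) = z^4 + 5*sqrt(2)*z^3 - 6*z^2 - 34*sqrt(2)*z - 40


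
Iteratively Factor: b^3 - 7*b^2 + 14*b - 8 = (b - 4)*(b^2 - 3*b + 2) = (b - 4)*(b - 2)*(b - 1)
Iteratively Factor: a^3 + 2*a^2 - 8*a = (a + 4)*(a^2 - 2*a) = (a - 2)*(a + 4)*(a)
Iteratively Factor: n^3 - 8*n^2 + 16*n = (n - 4)*(n^2 - 4*n) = n*(n - 4)*(n - 4)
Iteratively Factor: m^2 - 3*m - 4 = (m + 1)*(m - 4)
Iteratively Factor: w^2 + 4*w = (w + 4)*(w)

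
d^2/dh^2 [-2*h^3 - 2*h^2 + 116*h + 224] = -12*h - 4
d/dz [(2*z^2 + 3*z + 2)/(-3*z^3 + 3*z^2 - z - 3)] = (6*z^4 + 18*z^3 + 7*z^2 - 24*z - 7)/(9*z^6 - 18*z^5 + 15*z^4 + 12*z^3 - 17*z^2 + 6*z + 9)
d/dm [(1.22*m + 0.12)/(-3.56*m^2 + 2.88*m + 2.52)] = (4.3432*m^2 + 0.8544*m + 2.7288)/(12.6736*m^4 - 20.5056*m^3 - 9.648*m^2 + 14.5152*m + 6.3504)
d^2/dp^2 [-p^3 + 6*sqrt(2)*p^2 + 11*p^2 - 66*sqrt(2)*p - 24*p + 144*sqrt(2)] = -6*p + 12*sqrt(2) + 22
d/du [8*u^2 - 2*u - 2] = 16*u - 2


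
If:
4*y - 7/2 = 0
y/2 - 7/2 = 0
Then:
No Solution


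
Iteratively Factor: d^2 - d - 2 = (d - 2)*(d + 1)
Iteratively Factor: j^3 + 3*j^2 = (j + 3)*(j^2) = j*(j + 3)*(j)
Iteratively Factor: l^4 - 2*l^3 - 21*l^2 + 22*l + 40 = (l - 2)*(l^3 - 21*l - 20) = (l - 5)*(l - 2)*(l^2 + 5*l + 4) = (l - 5)*(l - 2)*(l + 1)*(l + 4)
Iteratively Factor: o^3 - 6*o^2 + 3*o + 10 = (o + 1)*(o^2 - 7*o + 10) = (o - 5)*(o + 1)*(o - 2)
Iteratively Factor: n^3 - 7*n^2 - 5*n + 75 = (n - 5)*(n^2 - 2*n - 15) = (n - 5)*(n + 3)*(n - 5)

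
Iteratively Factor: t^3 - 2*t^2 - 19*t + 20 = (t - 1)*(t^2 - t - 20) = (t - 1)*(t + 4)*(t - 5)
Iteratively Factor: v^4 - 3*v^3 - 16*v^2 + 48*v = (v)*(v^3 - 3*v^2 - 16*v + 48) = v*(v - 3)*(v^2 - 16) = v*(v - 4)*(v - 3)*(v + 4)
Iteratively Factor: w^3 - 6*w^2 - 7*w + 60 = (w - 5)*(w^2 - w - 12) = (w - 5)*(w - 4)*(w + 3)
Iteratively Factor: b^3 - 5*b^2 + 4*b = (b - 4)*(b^2 - b) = (b - 4)*(b - 1)*(b)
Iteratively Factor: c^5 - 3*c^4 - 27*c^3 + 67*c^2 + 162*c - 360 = (c - 5)*(c^4 + 2*c^3 - 17*c^2 - 18*c + 72) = (c - 5)*(c - 2)*(c^3 + 4*c^2 - 9*c - 36) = (c - 5)*(c - 3)*(c - 2)*(c^2 + 7*c + 12) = (c - 5)*(c - 3)*(c - 2)*(c + 4)*(c + 3)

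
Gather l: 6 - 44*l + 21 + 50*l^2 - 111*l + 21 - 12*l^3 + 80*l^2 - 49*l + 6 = -12*l^3 + 130*l^2 - 204*l + 54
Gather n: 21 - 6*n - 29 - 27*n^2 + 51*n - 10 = -27*n^2 + 45*n - 18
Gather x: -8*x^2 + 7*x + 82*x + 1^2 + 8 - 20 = -8*x^2 + 89*x - 11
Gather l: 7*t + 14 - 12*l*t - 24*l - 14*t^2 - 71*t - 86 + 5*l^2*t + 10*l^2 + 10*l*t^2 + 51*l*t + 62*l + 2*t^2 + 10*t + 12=l^2*(5*t + 10) + l*(10*t^2 + 39*t + 38) - 12*t^2 - 54*t - 60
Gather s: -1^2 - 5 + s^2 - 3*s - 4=s^2 - 3*s - 10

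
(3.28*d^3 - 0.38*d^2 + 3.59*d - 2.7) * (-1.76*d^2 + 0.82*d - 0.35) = -5.7728*d^5 + 3.3584*d^4 - 7.778*d^3 + 7.8288*d^2 - 3.4705*d + 0.945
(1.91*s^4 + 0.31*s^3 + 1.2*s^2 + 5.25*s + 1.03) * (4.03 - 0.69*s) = -1.3179*s^5 + 7.4834*s^4 + 0.4213*s^3 + 1.2135*s^2 + 20.4468*s + 4.1509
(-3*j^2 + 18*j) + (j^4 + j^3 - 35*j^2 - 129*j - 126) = j^4 + j^3 - 38*j^2 - 111*j - 126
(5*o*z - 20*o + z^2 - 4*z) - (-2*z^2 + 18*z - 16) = 5*o*z - 20*o + 3*z^2 - 22*z + 16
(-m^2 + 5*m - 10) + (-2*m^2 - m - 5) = -3*m^2 + 4*m - 15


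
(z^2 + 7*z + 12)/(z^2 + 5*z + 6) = (z + 4)/(z + 2)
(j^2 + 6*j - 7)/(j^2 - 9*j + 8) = (j + 7)/(j - 8)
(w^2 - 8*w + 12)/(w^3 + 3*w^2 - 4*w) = (w^2 - 8*w + 12)/(w*(w^2 + 3*w - 4))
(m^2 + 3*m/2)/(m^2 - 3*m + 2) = m*(2*m + 3)/(2*(m^2 - 3*m + 2))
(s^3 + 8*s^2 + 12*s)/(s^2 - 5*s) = (s^2 + 8*s + 12)/(s - 5)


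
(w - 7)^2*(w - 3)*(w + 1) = w^4 - 16*w^3 + 74*w^2 - 56*w - 147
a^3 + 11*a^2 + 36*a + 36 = (a + 2)*(a + 3)*(a + 6)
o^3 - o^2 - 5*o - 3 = (o - 3)*(o + 1)^2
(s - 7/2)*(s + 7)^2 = s^3 + 21*s^2/2 - 343/2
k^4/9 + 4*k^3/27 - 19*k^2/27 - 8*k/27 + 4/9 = (k/3 + 1/3)*(k/3 + 1)*(k - 2)*(k - 2/3)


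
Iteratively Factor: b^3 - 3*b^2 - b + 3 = (b - 1)*(b^2 - 2*b - 3) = (b - 3)*(b - 1)*(b + 1)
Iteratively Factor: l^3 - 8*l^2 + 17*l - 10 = (l - 5)*(l^2 - 3*l + 2) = (l - 5)*(l - 1)*(l - 2)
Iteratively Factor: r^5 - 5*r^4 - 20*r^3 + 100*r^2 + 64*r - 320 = (r + 2)*(r^4 - 7*r^3 - 6*r^2 + 112*r - 160) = (r - 2)*(r + 2)*(r^3 - 5*r^2 - 16*r + 80) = (r - 5)*(r - 2)*(r + 2)*(r^2 - 16) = (r - 5)*(r - 2)*(r + 2)*(r + 4)*(r - 4)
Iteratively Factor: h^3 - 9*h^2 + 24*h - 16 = (h - 1)*(h^2 - 8*h + 16) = (h - 4)*(h - 1)*(h - 4)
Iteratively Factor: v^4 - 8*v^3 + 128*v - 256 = (v - 4)*(v^3 - 4*v^2 - 16*v + 64) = (v - 4)^2*(v^2 - 16) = (v - 4)^2*(v + 4)*(v - 4)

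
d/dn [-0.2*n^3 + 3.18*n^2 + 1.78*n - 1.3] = -0.6*n^2 + 6.36*n + 1.78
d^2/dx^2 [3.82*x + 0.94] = 0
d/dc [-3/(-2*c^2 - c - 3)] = 3*(-4*c - 1)/(2*c^2 + c + 3)^2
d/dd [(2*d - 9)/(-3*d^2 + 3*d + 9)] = (-2*d^2 + 2*d + (2*d - 9)*(2*d - 1) + 6)/(3*(-d^2 + d + 3)^2)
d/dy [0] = 0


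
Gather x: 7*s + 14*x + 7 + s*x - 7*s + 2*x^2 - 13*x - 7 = 2*x^2 + x*(s + 1)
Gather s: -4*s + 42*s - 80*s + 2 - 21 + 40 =21 - 42*s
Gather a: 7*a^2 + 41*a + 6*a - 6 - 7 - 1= 7*a^2 + 47*a - 14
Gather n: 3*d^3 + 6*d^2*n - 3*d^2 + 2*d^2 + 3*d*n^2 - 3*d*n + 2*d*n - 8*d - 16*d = 3*d^3 - d^2 + 3*d*n^2 - 24*d + n*(6*d^2 - d)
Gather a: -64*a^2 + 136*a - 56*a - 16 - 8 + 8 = -64*a^2 + 80*a - 16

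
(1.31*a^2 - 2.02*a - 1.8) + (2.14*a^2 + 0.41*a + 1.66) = 3.45*a^2 - 1.61*a - 0.14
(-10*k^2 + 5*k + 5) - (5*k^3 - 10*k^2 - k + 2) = -5*k^3 + 6*k + 3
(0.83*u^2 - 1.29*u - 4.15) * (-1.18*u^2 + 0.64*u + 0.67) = -0.9794*u^4 + 2.0534*u^3 + 4.6275*u^2 - 3.5203*u - 2.7805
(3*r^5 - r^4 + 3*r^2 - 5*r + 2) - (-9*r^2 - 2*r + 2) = 3*r^5 - r^4 + 12*r^2 - 3*r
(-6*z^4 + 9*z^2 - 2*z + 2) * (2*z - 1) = -12*z^5 + 6*z^4 + 18*z^3 - 13*z^2 + 6*z - 2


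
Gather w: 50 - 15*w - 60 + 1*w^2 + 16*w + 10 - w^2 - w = 0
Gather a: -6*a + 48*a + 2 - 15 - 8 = 42*a - 21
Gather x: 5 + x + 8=x + 13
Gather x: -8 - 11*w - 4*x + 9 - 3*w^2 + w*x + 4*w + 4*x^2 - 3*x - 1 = -3*w^2 - 7*w + 4*x^2 + x*(w - 7)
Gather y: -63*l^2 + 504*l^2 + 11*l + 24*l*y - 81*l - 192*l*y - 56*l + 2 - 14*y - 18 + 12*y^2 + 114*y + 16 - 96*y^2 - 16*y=441*l^2 - 126*l - 84*y^2 + y*(84 - 168*l)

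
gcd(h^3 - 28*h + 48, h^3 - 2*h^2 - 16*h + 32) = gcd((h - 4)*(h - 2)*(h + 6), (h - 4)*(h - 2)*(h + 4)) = h^2 - 6*h + 8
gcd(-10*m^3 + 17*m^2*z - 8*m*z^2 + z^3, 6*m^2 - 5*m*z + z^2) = -2*m + z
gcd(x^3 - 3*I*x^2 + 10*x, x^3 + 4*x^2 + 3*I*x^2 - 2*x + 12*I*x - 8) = x + 2*I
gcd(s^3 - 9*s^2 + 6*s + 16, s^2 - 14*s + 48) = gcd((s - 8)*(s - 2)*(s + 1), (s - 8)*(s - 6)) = s - 8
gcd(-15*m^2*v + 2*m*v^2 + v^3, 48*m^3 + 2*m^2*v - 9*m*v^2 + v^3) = -3*m + v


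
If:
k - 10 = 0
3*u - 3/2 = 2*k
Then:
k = 10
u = 43/6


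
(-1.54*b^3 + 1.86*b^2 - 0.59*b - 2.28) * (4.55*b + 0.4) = -7.007*b^4 + 7.847*b^3 - 1.9405*b^2 - 10.61*b - 0.912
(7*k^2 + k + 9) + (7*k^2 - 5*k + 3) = 14*k^2 - 4*k + 12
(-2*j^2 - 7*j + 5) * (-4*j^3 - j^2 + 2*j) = 8*j^5 + 30*j^4 - 17*j^3 - 19*j^2 + 10*j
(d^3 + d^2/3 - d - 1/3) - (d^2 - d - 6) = d^3 - 2*d^2/3 + 17/3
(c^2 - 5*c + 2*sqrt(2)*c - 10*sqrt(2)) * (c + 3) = c^3 - 2*c^2 + 2*sqrt(2)*c^2 - 15*c - 4*sqrt(2)*c - 30*sqrt(2)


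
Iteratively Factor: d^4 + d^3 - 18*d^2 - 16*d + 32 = (d - 1)*(d^3 + 2*d^2 - 16*d - 32) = (d - 1)*(d + 4)*(d^2 - 2*d - 8) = (d - 4)*(d - 1)*(d + 4)*(d + 2)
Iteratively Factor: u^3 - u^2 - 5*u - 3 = (u + 1)*(u^2 - 2*u - 3) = (u + 1)^2*(u - 3)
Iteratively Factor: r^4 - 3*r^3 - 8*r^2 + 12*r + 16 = (r + 1)*(r^3 - 4*r^2 - 4*r + 16) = (r - 2)*(r + 1)*(r^2 - 2*r - 8) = (r - 2)*(r + 1)*(r + 2)*(r - 4)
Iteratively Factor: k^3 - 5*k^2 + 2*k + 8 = (k - 2)*(k^2 - 3*k - 4) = (k - 2)*(k + 1)*(k - 4)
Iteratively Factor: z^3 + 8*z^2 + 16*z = (z + 4)*(z^2 + 4*z) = z*(z + 4)*(z + 4)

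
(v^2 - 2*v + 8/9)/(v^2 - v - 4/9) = (3*v - 2)/(3*v + 1)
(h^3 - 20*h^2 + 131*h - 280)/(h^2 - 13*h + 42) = (h^2 - 13*h + 40)/(h - 6)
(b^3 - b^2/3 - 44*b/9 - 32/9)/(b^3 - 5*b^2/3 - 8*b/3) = (b + 4/3)/b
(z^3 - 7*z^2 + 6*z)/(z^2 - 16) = z*(z^2 - 7*z + 6)/(z^2 - 16)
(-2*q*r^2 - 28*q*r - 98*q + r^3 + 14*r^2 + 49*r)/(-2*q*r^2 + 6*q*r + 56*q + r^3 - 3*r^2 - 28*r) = (r^2 + 14*r + 49)/(r^2 - 3*r - 28)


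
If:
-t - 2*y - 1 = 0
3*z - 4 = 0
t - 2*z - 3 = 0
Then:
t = 17/3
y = -10/3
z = 4/3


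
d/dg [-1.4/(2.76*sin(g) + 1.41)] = 3.864*cos(g)/(2.76*sin(g) + 1.41)^2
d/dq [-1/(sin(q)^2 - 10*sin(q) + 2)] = 2*(sin(q) - 5)*cos(q)/(sin(q)^2 - 10*sin(q) + 2)^2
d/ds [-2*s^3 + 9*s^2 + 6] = 6*s*(3 - s)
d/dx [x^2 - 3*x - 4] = 2*x - 3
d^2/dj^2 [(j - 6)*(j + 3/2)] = 2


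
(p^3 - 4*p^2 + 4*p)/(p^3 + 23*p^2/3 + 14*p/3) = 3*(p^2 - 4*p + 4)/(3*p^2 + 23*p + 14)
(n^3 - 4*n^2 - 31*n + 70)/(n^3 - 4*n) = (n^2 - 2*n - 35)/(n*(n + 2))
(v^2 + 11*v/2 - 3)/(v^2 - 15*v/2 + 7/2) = (v + 6)/(v - 7)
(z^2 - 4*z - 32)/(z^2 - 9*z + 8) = (z + 4)/(z - 1)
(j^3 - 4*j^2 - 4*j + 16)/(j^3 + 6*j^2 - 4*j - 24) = (j - 4)/(j + 6)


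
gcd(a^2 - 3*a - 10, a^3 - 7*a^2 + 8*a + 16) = 1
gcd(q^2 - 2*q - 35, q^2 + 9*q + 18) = 1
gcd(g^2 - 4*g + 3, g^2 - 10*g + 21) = g - 3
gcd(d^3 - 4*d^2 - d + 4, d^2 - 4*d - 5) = d + 1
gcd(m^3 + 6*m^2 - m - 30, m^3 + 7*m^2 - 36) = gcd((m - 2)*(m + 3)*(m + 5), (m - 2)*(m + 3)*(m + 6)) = m^2 + m - 6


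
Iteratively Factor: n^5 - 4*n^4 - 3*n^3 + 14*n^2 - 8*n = (n + 2)*(n^4 - 6*n^3 + 9*n^2 - 4*n) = (n - 1)*(n + 2)*(n^3 - 5*n^2 + 4*n) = (n - 4)*(n - 1)*(n + 2)*(n^2 - n) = n*(n - 4)*(n - 1)*(n + 2)*(n - 1)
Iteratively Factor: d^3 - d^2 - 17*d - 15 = (d + 3)*(d^2 - 4*d - 5) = (d + 1)*(d + 3)*(d - 5)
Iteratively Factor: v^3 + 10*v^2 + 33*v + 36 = (v + 3)*(v^2 + 7*v + 12) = (v + 3)^2*(v + 4)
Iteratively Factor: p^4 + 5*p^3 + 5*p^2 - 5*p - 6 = (p + 3)*(p^3 + 2*p^2 - p - 2) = (p + 1)*(p + 3)*(p^2 + p - 2) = (p - 1)*(p + 1)*(p + 3)*(p + 2)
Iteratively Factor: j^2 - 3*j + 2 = (j - 2)*(j - 1)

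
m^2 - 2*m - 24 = (m - 6)*(m + 4)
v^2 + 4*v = v*(v + 4)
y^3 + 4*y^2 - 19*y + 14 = (y - 2)*(y - 1)*(y + 7)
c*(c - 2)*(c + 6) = c^3 + 4*c^2 - 12*c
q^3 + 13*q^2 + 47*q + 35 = (q + 1)*(q + 5)*(q + 7)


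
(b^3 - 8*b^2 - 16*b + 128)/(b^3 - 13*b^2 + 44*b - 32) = (b + 4)/(b - 1)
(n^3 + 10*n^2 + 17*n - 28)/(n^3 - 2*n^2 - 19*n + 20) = (n + 7)/(n - 5)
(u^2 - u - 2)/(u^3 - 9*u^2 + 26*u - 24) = (u + 1)/(u^2 - 7*u + 12)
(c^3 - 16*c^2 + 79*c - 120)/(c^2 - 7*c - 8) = (c^2 - 8*c + 15)/(c + 1)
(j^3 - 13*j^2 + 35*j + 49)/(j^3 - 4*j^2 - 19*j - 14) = (j - 7)/(j + 2)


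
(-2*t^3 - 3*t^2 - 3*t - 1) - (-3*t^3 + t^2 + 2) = t^3 - 4*t^2 - 3*t - 3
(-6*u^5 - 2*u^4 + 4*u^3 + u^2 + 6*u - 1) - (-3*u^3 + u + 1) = -6*u^5 - 2*u^4 + 7*u^3 + u^2 + 5*u - 2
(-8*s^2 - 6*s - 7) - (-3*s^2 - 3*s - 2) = -5*s^2 - 3*s - 5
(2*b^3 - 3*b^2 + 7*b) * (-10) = -20*b^3 + 30*b^2 - 70*b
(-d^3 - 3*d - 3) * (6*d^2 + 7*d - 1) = -6*d^5 - 7*d^4 - 17*d^3 - 39*d^2 - 18*d + 3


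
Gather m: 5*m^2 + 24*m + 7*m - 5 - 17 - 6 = 5*m^2 + 31*m - 28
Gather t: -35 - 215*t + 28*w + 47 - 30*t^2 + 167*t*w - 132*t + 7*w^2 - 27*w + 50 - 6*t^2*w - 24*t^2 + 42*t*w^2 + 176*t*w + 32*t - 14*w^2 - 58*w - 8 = t^2*(-6*w - 54) + t*(42*w^2 + 343*w - 315) - 7*w^2 - 57*w + 54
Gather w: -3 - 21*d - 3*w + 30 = -21*d - 3*w + 27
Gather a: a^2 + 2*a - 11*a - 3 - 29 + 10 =a^2 - 9*a - 22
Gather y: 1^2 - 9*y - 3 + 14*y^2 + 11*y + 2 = 14*y^2 + 2*y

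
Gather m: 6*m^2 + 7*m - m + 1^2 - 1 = 6*m^2 + 6*m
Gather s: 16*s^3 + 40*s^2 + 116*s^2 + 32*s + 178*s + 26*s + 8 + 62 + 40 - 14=16*s^3 + 156*s^2 + 236*s + 96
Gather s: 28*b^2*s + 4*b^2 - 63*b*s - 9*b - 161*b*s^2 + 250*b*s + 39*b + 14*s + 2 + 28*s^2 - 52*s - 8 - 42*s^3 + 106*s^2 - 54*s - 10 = 4*b^2 + 30*b - 42*s^3 + s^2*(134 - 161*b) + s*(28*b^2 + 187*b - 92) - 16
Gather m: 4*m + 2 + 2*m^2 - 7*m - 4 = 2*m^2 - 3*m - 2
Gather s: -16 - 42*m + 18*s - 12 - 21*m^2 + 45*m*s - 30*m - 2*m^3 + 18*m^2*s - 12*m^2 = -2*m^3 - 33*m^2 - 72*m + s*(18*m^2 + 45*m + 18) - 28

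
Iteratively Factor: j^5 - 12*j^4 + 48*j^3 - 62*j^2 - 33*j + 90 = (j - 3)*(j^4 - 9*j^3 + 21*j^2 + j - 30) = (j - 5)*(j - 3)*(j^3 - 4*j^2 + j + 6) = (j - 5)*(j - 3)*(j - 2)*(j^2 - 2*j - 3) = (j - 5)*(j - 3)*(j - 2)*(j + 1)*(j - 3)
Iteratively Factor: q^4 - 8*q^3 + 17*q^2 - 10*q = (q - 5)*(q^3 - 3*q^2 + 2*q) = q*(q - 5)*(q^2 - 3*q + 2) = q*(q - 5)*(q - 2)*(q - 1)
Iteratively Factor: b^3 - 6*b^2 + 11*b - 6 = (b - 1)*(b^2 - 5*b + 6) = (b - 2)*(b - 1)*(b - 3)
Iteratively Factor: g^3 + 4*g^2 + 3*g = (g)*(g^2 + 4*g + 3) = g*(g + 1)*(g + 3)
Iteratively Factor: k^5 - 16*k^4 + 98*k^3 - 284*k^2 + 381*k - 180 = (k - 3)*(k^4 - 13*k^3 + 59*k^2 - 107*k + 60) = (k - 5)*(k - 3)*(k^3 - 8*k^2 + 19*k - 12) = (k - 5)*(k - 4)*(k - 3)*(k^2 - 4*k + 3) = (k - 5)*(k - 4)*(k - 3)*(k - 1)*(k - 3)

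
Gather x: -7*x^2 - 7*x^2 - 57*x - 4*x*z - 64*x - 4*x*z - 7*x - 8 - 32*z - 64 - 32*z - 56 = -14*x^2 + x*(-8*z - 128) - 64*z - 128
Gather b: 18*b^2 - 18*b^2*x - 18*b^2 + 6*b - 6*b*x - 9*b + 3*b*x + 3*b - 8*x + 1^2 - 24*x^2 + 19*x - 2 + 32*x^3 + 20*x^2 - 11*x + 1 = -18*b^2*x - 3*b*x + 32*x^3 - 4*x^2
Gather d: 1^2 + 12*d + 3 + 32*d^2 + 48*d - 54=32*d^2 + 60*d - 50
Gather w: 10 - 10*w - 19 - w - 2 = -11*w - 11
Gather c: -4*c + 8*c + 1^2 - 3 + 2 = 4*c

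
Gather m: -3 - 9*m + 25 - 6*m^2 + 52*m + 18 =-6*m^2 + 43*m + 40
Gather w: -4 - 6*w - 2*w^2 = -2*w^2 - 6*w - 4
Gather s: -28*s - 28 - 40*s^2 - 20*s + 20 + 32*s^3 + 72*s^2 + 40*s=32*s^3 + 32*s^2 - 8*s - 8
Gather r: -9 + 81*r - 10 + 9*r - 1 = 90*r - 20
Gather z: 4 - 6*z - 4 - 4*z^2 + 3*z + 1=-4*z^2 - 3*z + 1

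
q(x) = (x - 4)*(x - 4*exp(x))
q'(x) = x + (1 - 4*exp(x))*(x - 4) - 4*exp(x) = x - (x - 4)*(4*exp(x) - 1) - 4*exp(x)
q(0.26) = 18.43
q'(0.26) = 10.73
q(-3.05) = 22.84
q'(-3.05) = -8.95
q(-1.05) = 12.37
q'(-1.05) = -0.43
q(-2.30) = 17.02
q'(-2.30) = -6.47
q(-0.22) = 14.47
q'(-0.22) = 5.90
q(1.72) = 47.01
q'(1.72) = 28.03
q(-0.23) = 14.42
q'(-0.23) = 5.81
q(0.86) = 26.98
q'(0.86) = 17.95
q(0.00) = 16.00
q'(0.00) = 8.00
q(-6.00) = 60.10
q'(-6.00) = -15.91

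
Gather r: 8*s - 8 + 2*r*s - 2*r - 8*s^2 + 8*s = r*(2*s - 2) - 8*s^2 + 16*s - 8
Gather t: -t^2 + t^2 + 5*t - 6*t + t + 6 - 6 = 0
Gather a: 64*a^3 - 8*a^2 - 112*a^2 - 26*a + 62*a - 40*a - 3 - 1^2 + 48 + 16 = 64*a^3 - 120*a^2 - 4*a + 60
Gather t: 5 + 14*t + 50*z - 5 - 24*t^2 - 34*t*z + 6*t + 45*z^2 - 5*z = -24*t^2 + t*(20 - 34*z) + 45*z^2 + 45*z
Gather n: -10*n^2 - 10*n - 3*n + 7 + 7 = -10*n^2 - 13*n + 14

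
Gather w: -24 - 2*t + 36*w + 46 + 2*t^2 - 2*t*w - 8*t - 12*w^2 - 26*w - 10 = 2*t^2 - 10*t - 12*w^2 + w*(10 - 2*t) + 12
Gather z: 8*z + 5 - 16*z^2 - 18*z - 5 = -16*z^2 - 10*z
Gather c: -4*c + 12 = 12 - 4*c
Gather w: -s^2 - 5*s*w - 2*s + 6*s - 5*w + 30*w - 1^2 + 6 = -s^2 + 4*s + w*(25 - 5*s) + 5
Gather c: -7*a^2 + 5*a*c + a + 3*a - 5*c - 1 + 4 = -7*a^2 + 4*a + c*(5*a - 5) + 3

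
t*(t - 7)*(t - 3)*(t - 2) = t^4 - 12*t^3 + 41*t^2 - 42*t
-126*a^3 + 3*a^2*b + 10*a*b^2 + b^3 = (-3*a + b)*(6*a + b)*(7*a + b)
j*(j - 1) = j^2 - j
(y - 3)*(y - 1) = y^2 - 4*y + 3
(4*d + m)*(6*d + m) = 24*d^2 + 10*d*m + m^2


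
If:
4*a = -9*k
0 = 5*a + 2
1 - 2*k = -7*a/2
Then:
No Solution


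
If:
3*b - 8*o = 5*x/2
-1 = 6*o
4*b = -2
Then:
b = -1/2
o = -1/6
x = -1/15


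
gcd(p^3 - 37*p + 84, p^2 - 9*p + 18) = p - 3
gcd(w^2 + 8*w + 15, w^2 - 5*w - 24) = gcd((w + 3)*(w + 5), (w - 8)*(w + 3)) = w + 3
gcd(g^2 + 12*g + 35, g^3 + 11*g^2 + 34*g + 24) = 1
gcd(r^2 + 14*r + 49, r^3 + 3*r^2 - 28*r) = r + 7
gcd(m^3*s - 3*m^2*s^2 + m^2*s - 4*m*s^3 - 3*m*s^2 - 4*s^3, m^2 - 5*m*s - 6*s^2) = m + s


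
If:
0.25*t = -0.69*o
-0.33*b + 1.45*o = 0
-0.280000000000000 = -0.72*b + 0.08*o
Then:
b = 0.40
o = 0.09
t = -0.25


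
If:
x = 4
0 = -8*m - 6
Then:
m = -3/4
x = 4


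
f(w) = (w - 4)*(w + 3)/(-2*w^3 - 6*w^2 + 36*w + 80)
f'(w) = (w - 4)*(w + 3)*(6*w^2 + 12*w - 36)/(-2*w^3 - 6*w^2 + 36*w + 80)^2 + (w - 4)/(-2*w^3 - 6*w^2 + 36*w + 80) + (w + 3)/(-2*w^3 - 6*w^2 + 36*w + 80) = (w^2 + 6*w + 11)/(2*(w^4 + 14*w^3 + 69*w^2 + 140*w + 100))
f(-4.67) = -0.95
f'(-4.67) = 3.08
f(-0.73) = -0.21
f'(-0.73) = 0.12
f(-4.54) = -0.66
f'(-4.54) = 1.60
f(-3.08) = -0.02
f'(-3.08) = 0.23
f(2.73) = -0.08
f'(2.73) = 0.01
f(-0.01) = -0.15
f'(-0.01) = 0.06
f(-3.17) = -0.04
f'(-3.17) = 0.22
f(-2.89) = 0.03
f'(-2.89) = 0.29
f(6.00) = -0.05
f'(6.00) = 0.01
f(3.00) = -0.08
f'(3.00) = 0.01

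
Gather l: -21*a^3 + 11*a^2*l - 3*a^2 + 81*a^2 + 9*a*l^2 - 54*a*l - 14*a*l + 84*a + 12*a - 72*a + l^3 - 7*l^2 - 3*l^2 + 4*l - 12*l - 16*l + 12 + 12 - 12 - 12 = -21*a^3 + 78*a^2 + 24*a + l^3 + l^2*(9*a - 10) + l*(11*a^2 - 68*a - 24)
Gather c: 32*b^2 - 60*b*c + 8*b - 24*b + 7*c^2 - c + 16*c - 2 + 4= 32*b^2 - 16*b + 7*c^2 + c*(15 - 60*b) + 2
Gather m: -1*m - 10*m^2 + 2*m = -10*m^2 + m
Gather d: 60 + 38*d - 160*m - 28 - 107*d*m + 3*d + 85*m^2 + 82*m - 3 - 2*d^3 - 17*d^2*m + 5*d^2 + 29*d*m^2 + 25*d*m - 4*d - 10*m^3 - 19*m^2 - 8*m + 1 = -2*d^3 + d^2*(5 - 17*m) + d*(29*m^2 - 82*m + 37) - 10*m^3 + 66*m^2 - 86*m + 30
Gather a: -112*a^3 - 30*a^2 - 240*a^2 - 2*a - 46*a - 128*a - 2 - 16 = -112*a^3 - 270*a^2 - 176*a - 18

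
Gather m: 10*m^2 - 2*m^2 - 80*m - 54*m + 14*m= 8*m^2 - 120*m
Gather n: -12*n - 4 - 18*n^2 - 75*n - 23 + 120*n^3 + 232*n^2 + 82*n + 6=120*n^3 + 214*n^2 - 5*n - 21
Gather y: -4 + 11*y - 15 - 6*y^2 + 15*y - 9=-6*y^2 + 26*y - 28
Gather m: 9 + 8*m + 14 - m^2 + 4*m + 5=-m^2 + 12*m + 28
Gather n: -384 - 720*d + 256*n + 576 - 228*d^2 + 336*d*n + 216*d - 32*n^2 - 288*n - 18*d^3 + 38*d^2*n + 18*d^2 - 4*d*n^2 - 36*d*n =-18*d^3 - 210*d^2 - 504*d + n^2*(-4*d - 32) + n*(38*d^2 + 300*d - 32) + 192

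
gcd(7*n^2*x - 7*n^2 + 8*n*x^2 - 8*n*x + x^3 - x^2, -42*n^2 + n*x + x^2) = 7*n + x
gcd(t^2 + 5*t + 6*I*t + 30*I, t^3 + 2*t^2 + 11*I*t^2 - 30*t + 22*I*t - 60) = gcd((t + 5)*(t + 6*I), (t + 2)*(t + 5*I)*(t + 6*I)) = t + 6*I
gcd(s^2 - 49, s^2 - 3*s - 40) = 1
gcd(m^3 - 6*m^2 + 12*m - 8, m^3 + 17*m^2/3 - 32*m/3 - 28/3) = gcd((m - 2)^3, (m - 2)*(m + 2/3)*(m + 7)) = m - 2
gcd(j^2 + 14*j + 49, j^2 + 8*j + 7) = j + 7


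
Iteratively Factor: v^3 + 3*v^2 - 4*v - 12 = (v + 3)*(v^2 - 4) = (v + 2)*(v + 3)*(v - 2)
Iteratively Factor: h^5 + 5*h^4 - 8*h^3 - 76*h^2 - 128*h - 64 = (h + 2)*(h^4 + 3*h^3 - 14*h^2 - 48*h - 32) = (h + 2)*(h + 4)*(h^3 - h^2 - 10*h - 8) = (h - 4)*(h + 2)*(h + 4)*(h^2 + 3*h + 2) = (h - 4)*(h + 2)^2*(h + 4)*(h + 1)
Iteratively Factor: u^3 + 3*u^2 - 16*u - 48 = (u - 4)*(u^2 + 7*u + 12) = (u - 4)*(u + 3)*(u + 4)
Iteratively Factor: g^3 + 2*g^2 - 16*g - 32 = (g + 4)*(g^2 - 2*g - 8) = (g + 2)*(g + 4)*(g - 4)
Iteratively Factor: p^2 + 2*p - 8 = (p - 2)*(p + 4)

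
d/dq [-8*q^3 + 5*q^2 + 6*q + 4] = -24*q^2 + 10*q + 6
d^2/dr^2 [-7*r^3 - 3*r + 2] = -42*r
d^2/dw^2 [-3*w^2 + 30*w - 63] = -6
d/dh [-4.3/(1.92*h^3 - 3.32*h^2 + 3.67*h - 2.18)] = (24.768*h^2 - 28.552*h + 15.781)/(1.92*h^3 - 3.32*h^2 + 3.67*h - 2.18)^2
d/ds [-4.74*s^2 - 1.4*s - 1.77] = -9.48*s - 1.4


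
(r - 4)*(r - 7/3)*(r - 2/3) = r^3 - 7*r^2 + 122*r/9 - 56/9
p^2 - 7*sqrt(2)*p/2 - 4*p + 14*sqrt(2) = (p - 4)*(p - 7*sqrt(2)/2)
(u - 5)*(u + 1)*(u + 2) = u^3 - 2*u^2 - 13*u - 10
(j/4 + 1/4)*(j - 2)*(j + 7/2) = j^3/4 + 5*j^2/8 - 11*j/8 - 7/4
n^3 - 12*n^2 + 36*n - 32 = (n - 8)*(n - 2)^2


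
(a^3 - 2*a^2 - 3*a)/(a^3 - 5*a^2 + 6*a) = (a + 1)/(a - 2)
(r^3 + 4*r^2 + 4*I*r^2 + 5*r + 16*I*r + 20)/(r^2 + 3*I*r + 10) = (r^2 + r*(4 - I) - 4*I)/(r - 2*I)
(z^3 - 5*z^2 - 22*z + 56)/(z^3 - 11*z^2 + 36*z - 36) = (z^2 - 3*z - 28)/(z^2 - 9*z + 18)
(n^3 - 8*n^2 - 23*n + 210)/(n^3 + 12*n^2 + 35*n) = (n^2 - 13*n + 42)/(n*(n + 7))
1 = 1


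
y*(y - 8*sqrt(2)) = y^2 - 8*sqrt(2)*y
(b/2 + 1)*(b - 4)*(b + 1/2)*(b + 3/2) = b^4/2 - 45*b^2/8 - 35*b/4 - 3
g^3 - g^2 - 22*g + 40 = (g - 4)*(g - 2)*(g + 5)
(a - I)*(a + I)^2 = a^3 + I*a^2 + a + I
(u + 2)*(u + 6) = u^2 + 8*u + 12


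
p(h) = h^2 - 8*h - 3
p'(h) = 2*h - 8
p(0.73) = -8.31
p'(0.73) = -6.54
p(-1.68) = 13.26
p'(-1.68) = -11.36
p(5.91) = -15.35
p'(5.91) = 3.82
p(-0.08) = -2.35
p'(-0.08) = -8.16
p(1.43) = -12.40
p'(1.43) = -5.14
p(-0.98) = 5.80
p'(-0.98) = -9.96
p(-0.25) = -0.94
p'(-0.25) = -8.50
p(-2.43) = 22.34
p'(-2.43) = -12.86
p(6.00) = -15.00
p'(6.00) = 4.00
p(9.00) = 6.00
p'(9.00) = 10.00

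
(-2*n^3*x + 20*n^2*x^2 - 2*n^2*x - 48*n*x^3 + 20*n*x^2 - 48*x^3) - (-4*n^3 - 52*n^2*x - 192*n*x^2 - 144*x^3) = -2*n^3*x + 4*n^3 + 20*n^2*x^2 + 50*n^2*x - 48*n*x^3 + 212*n*x^2 + 96*x^3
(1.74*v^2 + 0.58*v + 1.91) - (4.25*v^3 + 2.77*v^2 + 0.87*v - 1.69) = -4.25*v^3 - 1.03*v^2 - 0.29*v + 3.6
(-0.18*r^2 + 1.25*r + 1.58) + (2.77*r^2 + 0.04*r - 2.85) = 2.59*r^2 + 1.29*r - 1.27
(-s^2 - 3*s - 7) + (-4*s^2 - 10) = -5*s^2 - 3*s - 17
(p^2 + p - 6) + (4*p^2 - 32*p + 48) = 5*p^2 - 31*p + 42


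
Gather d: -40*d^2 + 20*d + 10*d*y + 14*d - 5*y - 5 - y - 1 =-40*d^2 + d*(10*y + 34) - 6*y - 6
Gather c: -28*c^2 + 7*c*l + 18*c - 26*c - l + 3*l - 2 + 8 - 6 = -28*c^2 + c*(7*l - 8) + 2*l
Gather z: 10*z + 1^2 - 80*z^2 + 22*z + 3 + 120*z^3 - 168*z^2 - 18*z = 120*z^3 - 248*z^2 + 14*z + 4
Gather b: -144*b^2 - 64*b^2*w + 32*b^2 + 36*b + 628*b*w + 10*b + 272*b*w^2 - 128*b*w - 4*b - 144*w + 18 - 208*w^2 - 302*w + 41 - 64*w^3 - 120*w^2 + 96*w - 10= b^2*(-64*w - 112) + b*(272*w^2 + 500*w + 42) - 64*w^3 - 328*w^2 - 350*w + 49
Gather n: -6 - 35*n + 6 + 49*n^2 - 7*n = 49*n^2 - 42*n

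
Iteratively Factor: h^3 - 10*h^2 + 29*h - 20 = (h - 1)*(h^2 - 9*h + 20) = (h - 5)*(h - 1)*(h - 4)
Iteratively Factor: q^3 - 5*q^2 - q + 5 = (q + 1)*(q^2 - 6*q + 5) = (q - 1)*(q + 1)*(q - 5)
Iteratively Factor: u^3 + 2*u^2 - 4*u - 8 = (u - 2)*(u^2 + 4*u + 4) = (u - 2)*(u + 2)*(u + 2)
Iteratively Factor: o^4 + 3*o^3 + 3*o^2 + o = (o + 1)*(o^3 + 2*o^2 + o) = o*(o + 1)*(o^2 + 2*o + 1) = o*(o + 1)^2*(o + 1)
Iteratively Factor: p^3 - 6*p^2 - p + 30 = (p + 2)*(p^2 - 8*p + 15) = (p - 5)*(p + 2)*(p - 3)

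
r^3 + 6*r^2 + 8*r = r*(r + 2)*(r + 4)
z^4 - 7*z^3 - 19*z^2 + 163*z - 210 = (z - 7)*(z - 3)*(z - 2)*(z + 5)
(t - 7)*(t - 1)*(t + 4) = t^3 - 4*t^2 - 25*t + 28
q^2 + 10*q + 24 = (q + 4)*(q + 6)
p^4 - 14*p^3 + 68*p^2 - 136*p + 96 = (p - 6)*(p - 4)*(p - 2)^2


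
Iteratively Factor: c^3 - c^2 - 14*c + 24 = (c - 2)*(c^2 + c - 12) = (c - 2)*(c + 4)*(c - 3)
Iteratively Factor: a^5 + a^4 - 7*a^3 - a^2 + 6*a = (a + 1)*(a^4 - 7*a^2 + 6*a) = a*(a + 1)*(a^3 - 7*a + 6) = a*(a + 1)*(a + 3)*(a^2 - 3*a + 2) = a*(a - 1)*(a + 1)*(a + 3)*(a - 2)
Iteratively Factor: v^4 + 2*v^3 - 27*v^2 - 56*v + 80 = (v + 4)*(v^3 - 2*v^2 - 19*v + 20) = (v - 1)*(v + 4)*(v^2 - v - 20) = (v - 5)*(v - 1)*(v + 4)*(v + 4)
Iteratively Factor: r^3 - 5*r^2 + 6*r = (r)*(r^2 - 5*r + 6) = r*(r - 2)*(r - 3)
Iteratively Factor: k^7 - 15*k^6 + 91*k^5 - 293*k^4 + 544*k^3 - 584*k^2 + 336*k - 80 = (k - 2)*(k^6 - 13*k^5 + 65*k^4 - 163*k^3 + 218*k^2 - 148*k + 40) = (k - 2)^2*(k^5 - 11*k^4 + 43*k^3 - 77*k^2 + 64*k - 20) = (k - 2)^3*(k^4 - 9*k^3 + 25*k^2 - 27*k + 10) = (k - 2)^3*(k - 1)*(k^3 - 8*k^2 + 17*k - 10) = (k - 5)*(k - 2)^3*(k - 1)*(k^2 - 3*k + 2) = (k - 5)*(k - 2)^3*(k - 1)^2*(k - 2)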